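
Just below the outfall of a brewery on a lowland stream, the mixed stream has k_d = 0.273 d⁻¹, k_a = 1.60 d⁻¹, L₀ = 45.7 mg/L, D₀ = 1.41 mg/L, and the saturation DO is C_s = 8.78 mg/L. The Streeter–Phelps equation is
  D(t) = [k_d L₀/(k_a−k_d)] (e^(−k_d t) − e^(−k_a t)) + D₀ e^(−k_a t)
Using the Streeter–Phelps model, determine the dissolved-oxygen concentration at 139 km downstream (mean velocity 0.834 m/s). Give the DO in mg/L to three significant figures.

DO ≈ 3.59 mg/L

Travel time t = x/v = 139 km / (0.834 m/s) = 139000 m / 0.834 m/s = 166700 s = 1.929 d.
k_d L₀/(k_a−k_d) = 0.273×45.7/(1.60−0.273) = 12.48/1.327 = 9.402 mg/L.
e^(−k_d t) = e^(−0.273×1.929) = 0.5906; e^(−k_a t) = e^(−1.60×1.929) = 0.04567.
D = 9.402 × (0.5906 − 0.04567) + 1.41 × 0.04567 = 5.123 + 0.06439 = 5.188 mg/L.
DO = C_s − D = 8.78 − 5.188 = 3.592 mg/L.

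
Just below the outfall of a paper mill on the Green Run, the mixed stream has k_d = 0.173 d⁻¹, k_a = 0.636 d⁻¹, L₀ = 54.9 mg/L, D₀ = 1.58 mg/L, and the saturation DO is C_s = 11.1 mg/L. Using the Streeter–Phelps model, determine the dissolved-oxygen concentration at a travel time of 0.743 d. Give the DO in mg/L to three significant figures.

DO ≈ 4.86 mg/L

k_d L₀/(k_a−k_d) = 0.173×54.9/(0.636−0.173) = 9.498/0.4630 = 20.51 mg/L.
e^(−k_d t) = e^(−0.173×0.7430) = 0.8794; e^(−k_a t) = e^(−0.636×0.7430) = 0.6234.
D = 20.51 × (0.8794 − 0.6234) + 1.58 × 0.6234 = 5.251 + 0.9850 = 6.236 mg/L.
DO = C_s − D = 11.1 − 6.236 = 4.864 mg/L.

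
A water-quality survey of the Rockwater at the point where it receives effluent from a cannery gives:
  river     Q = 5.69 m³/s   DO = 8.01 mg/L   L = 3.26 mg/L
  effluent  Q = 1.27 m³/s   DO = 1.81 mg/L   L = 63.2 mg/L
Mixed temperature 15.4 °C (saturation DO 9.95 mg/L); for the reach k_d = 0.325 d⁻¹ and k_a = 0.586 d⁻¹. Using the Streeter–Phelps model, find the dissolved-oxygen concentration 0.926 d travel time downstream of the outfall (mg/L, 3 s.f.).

DO ≈ 5.36 mg/L

Mixed DO = (5.69×8.01 + 1.27×1.81)/(5.69+1.27) = 47.88/6.960 = 6.879 mg/L.
Mixed L₀ = (5.69×3.26 + 1.27×63.2)/(6.960) = 98.81/6.960 = 14.20 mg/L.
Initial deficit D₀ = C_s − DO₀ = 9.95 − 6.879 = 3.071 mg/L.
D(0.926) = [0.325×14.20/(0.586−0.325)](e^(−0.325×0.926) − e^(−0.586×0.926)) + 3.071 e^(−0.586×0.926)
= 17.68 × (0.7401 − 0.5812) + 3.071 × 0.5812 = 4.594 mg/L.
DO = 9.95 − 4.594 = 5.356 mg/L.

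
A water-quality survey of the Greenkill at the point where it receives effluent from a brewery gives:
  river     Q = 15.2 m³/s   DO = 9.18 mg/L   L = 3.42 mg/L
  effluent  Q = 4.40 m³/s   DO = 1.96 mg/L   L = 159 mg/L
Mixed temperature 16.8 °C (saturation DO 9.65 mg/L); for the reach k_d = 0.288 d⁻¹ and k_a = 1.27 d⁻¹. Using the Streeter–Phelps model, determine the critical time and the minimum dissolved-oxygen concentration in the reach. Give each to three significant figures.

t_c ≈ 1.30 d; minimum DO ≈ 3.67 mg/L

Mixed DO = (15.2×9.18 + 4.40×1.96)/(15.2+4.40) = 148.2/19.60 = 7.559 mg/L.
Mixed L₀ = (15.2×3.42 + 4.40×159)/(19.60) = 751.6/19.60 = 38.35 mg/L.
Initial deficit D₀ = C_s − DO₀ = 9.65 − 7.559 = 2.091 mg/L.
t_c = (1/0.9820) ln[(1.27/0.288)(1 − 2.091×0.9820/(0.288×38.35))] = 1.018 × ln(3.590) = 1.302 d.
D_c = (0.288/1.27) × 38.35 × e^(−0.288×1.302) = 0.2268 × 38.35 × 0.6874 = 5.977 mg/L.
Minimum DO = 9.65 − 5.977 = 3.673 mg/L.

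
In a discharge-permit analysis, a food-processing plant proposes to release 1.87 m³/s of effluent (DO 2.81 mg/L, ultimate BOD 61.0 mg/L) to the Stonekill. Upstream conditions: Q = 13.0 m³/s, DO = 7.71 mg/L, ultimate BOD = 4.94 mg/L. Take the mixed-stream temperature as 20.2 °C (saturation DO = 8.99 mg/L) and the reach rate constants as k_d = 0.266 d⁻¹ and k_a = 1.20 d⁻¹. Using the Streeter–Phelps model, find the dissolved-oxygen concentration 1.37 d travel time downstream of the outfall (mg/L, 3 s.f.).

DO ≈ 6.91 mg/L

Mixed DO = (13.0×7.71 + 1.87×2.81)/(13.0+1.87) = 105.5/14.87 = 7.094 mg/L.
Mixed L₀ = (13.0×4.94 + 1.87×61.0)/(14.87) = 178.3/14.87 = 11.99 mg/L.
Initial deficit D₀ = C_s − DO₀ = 8.99 − 7.094 = 1.896 mg/L.
D(1.37) = [0.266×11.99/(1.20−0.266)](e^(−0.266×1.37) − e^(−1.20×1.37)) + 1.896 e^(−1.20×1.37)
= 3.415 × (0.6946 − 0.1932) + 1.896 × 0.1932 = 2.078 mg/L.
DO = 8.99 − 2.078 = 6.912 mg/L.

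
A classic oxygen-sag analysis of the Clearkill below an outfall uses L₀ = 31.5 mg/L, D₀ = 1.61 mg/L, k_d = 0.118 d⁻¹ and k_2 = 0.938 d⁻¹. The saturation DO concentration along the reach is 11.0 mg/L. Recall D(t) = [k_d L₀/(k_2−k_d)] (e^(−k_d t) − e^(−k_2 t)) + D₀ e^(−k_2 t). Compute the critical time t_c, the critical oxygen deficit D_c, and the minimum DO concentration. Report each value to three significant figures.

t_c ≈ 1.99 d; D_c ≈ 3.13 mg/L; min DO ≈ 7.87 mg/L

With k_2/k_d = 7.949 and 1 − D₀(k_2−k_d)/(k_d L₀) = 0.6448,
t_c = ln(7.949 × 0.6448) / (0.938 − 0.118) = ln(5.126) / 0.8200 = 1.634/0.8200 = 1.993 d.
D_c = (k_d/k_2) L₀ e^(−k_d t_c) = (0.118/0.938) × 31.5 × e^(−0.118×1.993) = 0.1258 × 31.5 × 0.7904 = 3.132 mg/L.
Minimum DO = C_s − D_c = 11.0 − 3.132 = 7.868 mg/L.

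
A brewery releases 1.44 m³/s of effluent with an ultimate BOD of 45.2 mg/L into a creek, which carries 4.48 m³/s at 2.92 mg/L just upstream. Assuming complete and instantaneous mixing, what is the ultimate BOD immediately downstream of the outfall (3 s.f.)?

Flow-weighted mixing: C = (Q_r C_r + Q_w C_w)/(Q_r + Q_w)
= (4.48×2.92 + 1.44×45.2)/(4.48 + 1.44) = 78.17/5.920 = 13.20 mg/L.

13.2 mg/L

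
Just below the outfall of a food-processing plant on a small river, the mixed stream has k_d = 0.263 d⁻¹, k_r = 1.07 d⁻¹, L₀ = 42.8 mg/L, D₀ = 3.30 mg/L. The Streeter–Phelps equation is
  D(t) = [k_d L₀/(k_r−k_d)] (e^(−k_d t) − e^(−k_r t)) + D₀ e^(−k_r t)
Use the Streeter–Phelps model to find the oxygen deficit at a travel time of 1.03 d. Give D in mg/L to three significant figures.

D ≈ 7.10 mg/L

k_d L₀/(k_r−k_d) = 0.263×42.8/(1.07−0.263) = 11.26/0.8070 = 13.95 mg/L.
e^(−k_d t) = e^(−0.263×1.030) = 0.7627; e^(−k_r t) = e^(−1.07×1.030) = 0.3322.
D = 13.95 × (0.7627 − 0.3322) + 3.30 × 0.3322 = 6.005 + 1.096 = 7.101 mg/L.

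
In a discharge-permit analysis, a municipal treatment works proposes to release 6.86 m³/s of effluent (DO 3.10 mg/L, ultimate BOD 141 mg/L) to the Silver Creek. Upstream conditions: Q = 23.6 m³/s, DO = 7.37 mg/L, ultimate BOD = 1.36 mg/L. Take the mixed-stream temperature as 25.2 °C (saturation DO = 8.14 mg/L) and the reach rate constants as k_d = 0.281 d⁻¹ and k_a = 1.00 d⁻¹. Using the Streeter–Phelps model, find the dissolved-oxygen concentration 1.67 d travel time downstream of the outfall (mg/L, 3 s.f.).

Mixed DO = (23.6×7.37 + 6.86×3.10)/(23.6+6.86) = 195.2/30.46 = 6.408 mg/L.
Mixed L₀ = (23.6×1.36 + 6.86×141)/(30.46) = 999.4/30.46 = 32.81 mg/L.
Initial deficit D₀ = C_s − DO₀ = 8.14 − 6.408 = 1.732 mg/L.
D(1.67) = [0.281×32.81/(1.00−0.281)](e^(−0.281×1.67) − e^(−1.00×1.67)) + 1.732 e^(−1.00×1.67)
= 12.82 × (0.6255 − 0.1882) + 1.732 × 0.1882 = 5.932 mg/L.
DO = 8.14 − 5.932 = 2.208 mg/L.

DO ≈ 2.21 mg/L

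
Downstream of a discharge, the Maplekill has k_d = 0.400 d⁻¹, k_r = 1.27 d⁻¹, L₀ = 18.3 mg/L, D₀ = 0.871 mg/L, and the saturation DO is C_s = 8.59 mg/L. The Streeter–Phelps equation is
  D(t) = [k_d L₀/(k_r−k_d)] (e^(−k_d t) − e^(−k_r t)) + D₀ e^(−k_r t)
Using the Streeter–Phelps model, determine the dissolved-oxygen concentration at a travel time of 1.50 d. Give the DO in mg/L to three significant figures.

DO ≈ 5.09 mg/L

k_d L₀/(k_r−k_d) = 0.400×18.3/(1.27−0.400) = 7.320/0.8700 = 8.414 mg/L.
e^(−k_d t) = e^(−0.400×1.500) = 0.5488; e^(−k_r t) = e^(−1.27×1.500) = 0.1488.
D = 8.414 × (0.5488 − 0.1488) + 0.871 × 0.1488 = 3.365 + 0.1296 = 3.495 mg/L.
DO = C_s − D = 8.59 − 3.495 = 5.095 mg/L.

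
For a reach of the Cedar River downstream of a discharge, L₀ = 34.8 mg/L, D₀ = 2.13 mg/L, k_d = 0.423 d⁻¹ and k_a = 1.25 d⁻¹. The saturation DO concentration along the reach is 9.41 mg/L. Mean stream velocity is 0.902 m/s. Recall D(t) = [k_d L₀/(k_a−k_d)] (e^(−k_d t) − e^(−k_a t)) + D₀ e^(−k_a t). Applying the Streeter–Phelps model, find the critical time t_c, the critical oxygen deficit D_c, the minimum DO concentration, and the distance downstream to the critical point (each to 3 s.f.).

t_c ≈ 1.16 d; D_c ≈ 7.22 mg/L; min DO ≈ 2.19 mg/L; x_c ≈ 90.1 km

t_c = [1/(k_a−k_d)] ln[(k_a/k_d)(1 − D₀(k_a−k_d)/(k_d L₀))]
= [1/(1.25−0.423)] ln[(1.25/0.423)(1 − 2.13×0.8270/(0.423×34.8))]
= (1/0.8270) ln[2.955 × 0.8803] = 1.209 × ln(2.601) = 1.209 × 0.9561 = 1.156 d.
L(t_c) = L₀ e^(−k_d t_c) = 34.8 × 0.6132 = 21.34 mg/L, and at the critical point k_a D_c = k_d L, so D_c = (0.423/1.25) × 21.34 = 7.222 mg/L.
Minimum DO = C_s − D_c = 9.41 − 7.222 = 2.188 mg/L.
x_c = v t_c = 0.902 m/s × 1.156 d × 86400 s/d = 90100 m ≈ 90.1 km.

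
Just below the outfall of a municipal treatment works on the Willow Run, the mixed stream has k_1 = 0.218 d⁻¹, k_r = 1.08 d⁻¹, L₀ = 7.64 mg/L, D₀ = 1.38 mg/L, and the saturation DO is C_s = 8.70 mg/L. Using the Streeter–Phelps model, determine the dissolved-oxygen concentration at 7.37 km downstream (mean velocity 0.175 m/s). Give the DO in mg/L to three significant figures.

Travel time t = x/v = 7.37 km / (0.175 m/s) = 7370 m / 0.175 m/s = 42110 s = 0.4874 d.
k_1 L₀/(k_r−k_1) = 0.218×7.64/(1.08−0.218) = 1.666/0.8620 = 1.932 mg/L.
e^(−k_1 t) = e^(−0.218×0.4874) = 0.8992; e^(−k_r t) = e^(−1.08×0.4874) = 0.5907.
D = 1.932 × (0.8992 − 0.5907) + 1.38 × 0.5907 = 0.5960 + 0.8152 = 1.411 mg/L.
DO = C_s − D = 8.70 − 1.411 = 7.289 mg/L.

DO ≈ 7.29 mg/L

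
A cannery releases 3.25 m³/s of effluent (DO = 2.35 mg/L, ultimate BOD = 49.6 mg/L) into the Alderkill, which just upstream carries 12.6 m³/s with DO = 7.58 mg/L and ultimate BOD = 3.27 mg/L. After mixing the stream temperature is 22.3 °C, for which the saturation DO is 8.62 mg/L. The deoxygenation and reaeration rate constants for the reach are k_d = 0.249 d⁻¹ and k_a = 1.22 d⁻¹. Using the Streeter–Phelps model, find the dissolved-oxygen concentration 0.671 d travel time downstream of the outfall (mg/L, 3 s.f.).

Mixed DO = (12.6×7.58 + 3.25×2.35)/(12.6+3.25) = 103.1/15.85 = 6.508 mg/L.
Mixed L₀ = (12.6×3.27 + 3.25×49.6)/(15.85) = 202.4/15.85 = 12.77 mg/L.
Initial deficit D₀ = C_s − DO₀ = 8.62 − 6.508 = 2.112 mg/L.
D(0.671) = [0.249×12.77/(1.22−0.249)](e^(−0.249×0.671) − e^(−1.22×0.671)) + 2.112 e^(−1.22×0.671)
= 3.275 × (0.8461 − 0.4410) + 2.112 × 0.4410 = 2.258 mg/L.
DO = 8.62 − 2.258 = 6.362 mg/L.

DO ≈ 6.36 mg/L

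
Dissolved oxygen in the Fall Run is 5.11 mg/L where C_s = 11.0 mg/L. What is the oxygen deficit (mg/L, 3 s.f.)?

D ≈ 5.89 mg/L

D = C_s − C = 11.0 − 5.11 = 5.89 mg/L.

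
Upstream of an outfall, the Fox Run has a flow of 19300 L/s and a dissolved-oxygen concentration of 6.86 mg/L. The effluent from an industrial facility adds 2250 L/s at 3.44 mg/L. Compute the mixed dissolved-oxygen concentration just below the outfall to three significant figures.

Flow-weighted mixing: C = (Q_r C_r + Q_w C_w)/(Q_r + Q_w)
= (19300×6.86 + 2250×3.44)/(19300 + 2250) = 140100/21550 = 6.503 mg/L.

6.50 mg/L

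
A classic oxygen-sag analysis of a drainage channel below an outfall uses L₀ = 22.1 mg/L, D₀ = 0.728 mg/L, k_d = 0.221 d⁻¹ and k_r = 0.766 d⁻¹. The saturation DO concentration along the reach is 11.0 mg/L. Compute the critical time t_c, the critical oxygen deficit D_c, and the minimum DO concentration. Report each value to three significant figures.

At the critical point dD/dt = 0, so k_d L₀ e^(−k_d t) = k_r D. Substituting D(t) from the Streeter–Phelps equation and solving for t gives
t_c = ln[(k_r/k_d)(1 − D₀(k_r−k_d)/(k_d L₀))] / (k_r−k_d).
Here k_r−k_d = 0.5450 d⁻¹ and 1 − D₀(k_r−k_d)/(k_d L₀) = 1 − 0.728×0.5450/(0.221×22.1) = 0.9188, so
t_c = ln(3.466 × 0.9188) / 0.5450 = 1.158 / 0.5450 = 2.125 d.
D_c = (k_d/k_r) L₀ e^(−k_d t_c) = (0.221/0.766) × 22.1 × e^(−0.221×2.125) = 0.2885 × 22.1 × 0.6252 = 3.986 mg/L.
Minimum DO = C_s − D_c = 11.0 − 3.986 = 7.014 mg/L.

t_c ≈ 2.13 d; D_c ≈ 3.99 mg/L; min DO ≈ 7.01 mg/L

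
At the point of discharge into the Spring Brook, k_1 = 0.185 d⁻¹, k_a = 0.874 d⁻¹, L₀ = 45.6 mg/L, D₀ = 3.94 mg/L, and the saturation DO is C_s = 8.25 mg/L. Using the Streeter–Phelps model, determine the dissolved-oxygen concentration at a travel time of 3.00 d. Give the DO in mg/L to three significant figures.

DO ≈ 1.82 mg/L

k_1 L₀/(k_a−k_1) = 0.185×45.6/(0.874−0.185) = 8.436/0.6890 = 12.24 mg/L.
e^(−k_1 t) = e^(−0.185×3.000) = 0.5741; e^(−k_a t) = e^(−0.874×3.000) = 0.07266.
D = 12.24 × (0.5741 − 0.07266) + 3.94 × 0.07266 = 6.139 + 0.2863 = 6.426 mg/L.
DO = C_s − D = 8.25 − 6.426 = 1.824 mg/L.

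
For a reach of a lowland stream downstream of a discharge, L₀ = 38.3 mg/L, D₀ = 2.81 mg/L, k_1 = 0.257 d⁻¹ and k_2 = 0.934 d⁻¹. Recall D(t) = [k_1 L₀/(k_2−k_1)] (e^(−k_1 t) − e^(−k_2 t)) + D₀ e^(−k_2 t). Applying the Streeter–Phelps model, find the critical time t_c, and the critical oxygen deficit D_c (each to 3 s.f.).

With k_2/k_1 = 3.634 and 1 − D₀(k_2−k_1)/(k_1 L₀) = 0.8067,
t_c = ln(3.634 × 0.8067) / (0.934 − 0.257) = ln(2.932) / 0.6770 = 1.076/0.6770 = 1.589 d.
L(t_c) = L₀ e^(−k_1 t_c) = 38.3 × 0.6648 = 25.46 mg/L, and at the critical point k_2 D_c = k_1 L, so D_c = (0.257/0.934) × 25.46 = 7.006 mg/L.

t_c ≈ 1.59 d; D_c ≈ 7.01 mg/L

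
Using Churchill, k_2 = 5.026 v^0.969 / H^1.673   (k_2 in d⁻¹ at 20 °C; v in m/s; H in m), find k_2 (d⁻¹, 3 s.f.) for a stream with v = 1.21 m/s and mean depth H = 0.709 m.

k_2 ≈ 10.7 d⁻¹

k_2 = 5.026 × 1.21^0.969 / 0.709^1.673 = 5.026 × 1.203 / 0.5625 = 10.75 d⁻¹.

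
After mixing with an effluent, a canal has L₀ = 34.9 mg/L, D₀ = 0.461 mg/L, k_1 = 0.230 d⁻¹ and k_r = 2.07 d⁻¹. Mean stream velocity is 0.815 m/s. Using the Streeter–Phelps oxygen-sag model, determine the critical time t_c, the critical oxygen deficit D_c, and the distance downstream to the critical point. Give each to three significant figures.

t_c = [1/(k_r−k_1)] ln[(k_r/k_1)(1 − D₀(k_r−k_1)/(k_1 L₀))]
= [1/(2.07−0.230)] ln[(2.07/0.230)(1 − 0.461×1.840/(0.230×34.9))]
= (1/1.840) ln[9.000 × 0.8943] = 0.5435 × ln(8.049) = 0.5435 × 2.086 = 1.133 d.
L(t_c) = L₀ e^(−k_1 t_c) = 34.9 × 0.7705 = 26.89 mg/L, and at the critical point k_r D_c = k_1 L, so D_c = (0.230/2.07) × 26.89 = 2.988 mg/L.
x_c = v t_c = 0.815 m/s × 1.133 d × 86400 s/d = 79810 m ≈ 79.8 km.

t_c ≈ 1.13 d; D_c ≈ 2.99 mg/L; x_c ≈ 79.8 km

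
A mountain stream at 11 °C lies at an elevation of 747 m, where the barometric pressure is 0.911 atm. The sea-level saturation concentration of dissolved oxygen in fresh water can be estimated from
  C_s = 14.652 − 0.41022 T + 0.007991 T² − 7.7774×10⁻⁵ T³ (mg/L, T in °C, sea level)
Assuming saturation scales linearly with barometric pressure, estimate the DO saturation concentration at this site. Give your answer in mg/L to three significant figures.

At sea level: C_s = 14.652 − 0.41022×11 + 0.007991×11² − 7.7774×10⁻⁵×11³ = 11.00 mg/L.
Pressure correction: C_s' = 11.00 × 0.911 = 10.02 mg/L.

C_s ≈ 10.0 mg/L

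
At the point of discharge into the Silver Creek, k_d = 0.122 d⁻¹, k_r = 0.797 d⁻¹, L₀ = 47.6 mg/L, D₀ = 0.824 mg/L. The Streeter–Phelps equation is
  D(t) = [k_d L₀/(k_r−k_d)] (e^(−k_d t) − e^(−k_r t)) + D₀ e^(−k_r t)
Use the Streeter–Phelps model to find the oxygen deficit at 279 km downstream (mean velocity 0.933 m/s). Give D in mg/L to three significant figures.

D ≈ 5.15 mg/L

Travel time t = x/v = 279 km / (0.933 m/s) = 279000 m / 0.933 m/s = 299000 s = 3.461 d.
k_d L₀/(k_r−k_d) = 0.122×47.6/(0.797−0.122) = 5.807/0.6750 = 8.603 mg/L.
e^(−k_d t) = e^(−0.122×3.461) = 0.6556; e^(−k_r t) = e^(−0.797×3.461) = 0.06339.
D = 8.603 × (0.6556 − 0.06339) + 0.824 × 0.06339 = 5.095 + 0.05223 = 5.147 mg/L.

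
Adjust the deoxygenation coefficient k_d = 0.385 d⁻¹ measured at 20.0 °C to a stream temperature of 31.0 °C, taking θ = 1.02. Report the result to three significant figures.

k_d ≈ 0.479 d⁻¹

k_d(T₂) = k_d(T₁) · θ^(T₂−T₁) = 0.385 × 1.02^(31.0−20.0)
= 0.385 × 1.02^11.0 = 0.385 × 1.243 = 0.4787 d⁻¹.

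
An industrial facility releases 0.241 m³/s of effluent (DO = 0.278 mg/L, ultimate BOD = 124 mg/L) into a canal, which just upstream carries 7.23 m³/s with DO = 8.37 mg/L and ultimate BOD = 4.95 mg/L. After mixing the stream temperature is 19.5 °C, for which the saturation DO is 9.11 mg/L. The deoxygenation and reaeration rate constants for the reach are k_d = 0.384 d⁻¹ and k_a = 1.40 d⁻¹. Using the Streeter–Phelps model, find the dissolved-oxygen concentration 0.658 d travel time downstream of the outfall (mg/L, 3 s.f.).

DO ≈ 7.45 mg/L

Mixed DO = (7.23×8.37 + 0.241×0.278)/(7.23+0.241) = 60.58/7.471 = 8.109 mg/L.
Mixed L₀ = (7.23×4.95 + 0.241×124)/(7.471) = 65.67/7.471 = 8.790 mg/L.
Initial deficit D₀ = C_s − DO₀ = 9.11 − 8.109 = 1.001 mg/L.
D(0.658) = [0.384×8.790/(1.40−0.384)](e^(−0.384×0.658) − e^(−1.40×0.658)) + 1.001 e^(−1.40×0.658)
= 3.322 × (0.7767 − 0.3980) + 1.001 × 0.3980 = 1.657 mg/L.
DO = 9.11 − 1.657 = 7.453 mg/L.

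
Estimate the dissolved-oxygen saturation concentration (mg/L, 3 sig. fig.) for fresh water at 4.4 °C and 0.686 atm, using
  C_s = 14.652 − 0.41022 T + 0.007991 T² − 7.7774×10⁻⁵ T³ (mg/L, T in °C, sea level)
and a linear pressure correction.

At sea level: C_s = 14.652 − 0.41022×4.4 + 0.007991×4.4² − 7.7774×10⁻⁵×4.4³ = 13.00 mg/L.
Pressure correction: C_s' = 13.00 × 0.686 = 8.915 mg/L.

C_s ≈ 8.91 mg/L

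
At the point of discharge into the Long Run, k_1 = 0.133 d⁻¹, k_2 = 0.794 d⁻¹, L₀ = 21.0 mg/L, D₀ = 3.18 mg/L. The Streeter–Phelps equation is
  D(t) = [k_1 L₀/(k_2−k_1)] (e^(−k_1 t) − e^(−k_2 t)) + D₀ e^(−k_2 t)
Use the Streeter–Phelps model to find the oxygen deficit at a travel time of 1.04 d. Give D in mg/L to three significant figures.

k_1 L₀/(k_2−k_1) = 0.133×21.0/(0.794−0.133) = 2.793/0.6610 = 4.225 mg/L.
e^(−k_1 t) = e^(−0.133×1.040) = 0.8708; e^(−k_2 t) = e^(−0.794×1.040) = 0.4379.
D = 4.225 × (0.8708 − 0.4379) + 3.18 × 0.4379 = 1.829 + 1.393 = 3.222 mg/L.

D ≈ 3.22 mg/L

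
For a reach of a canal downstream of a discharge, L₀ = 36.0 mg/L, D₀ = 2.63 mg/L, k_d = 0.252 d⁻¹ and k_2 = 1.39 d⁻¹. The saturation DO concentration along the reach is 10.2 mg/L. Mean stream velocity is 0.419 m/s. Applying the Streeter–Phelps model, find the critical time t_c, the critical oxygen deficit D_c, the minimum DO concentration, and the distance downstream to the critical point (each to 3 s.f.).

With k_2/k_d = 5.516 and 1 − D₀(k_2−k_d)/(k_d L₀) = 0.6701,
t_c = ln(5.516 × 0.6701) / (1.39 − 0.252) = ln(3.696) / 1.138 = 1.307/1.138 = 1.149 d.
L(t_c) = L₀ e^(−k_d t_c) = 36.0 × 0.7486 = 26.95 mg/L, and at the critical point k_2 D_c = k_d L, so D_c = (0.252/1.39) × 26.95 = 4.886 mg/L.
Minimum DO = C_s − D_c = 10.2 − 4.886 = 5.314 mg/L.
x_c = v t_c = 0.419 m/s × 1.149 d × 86400 s/d = 41590 m ≈ 41.6 km.

t_c ≈ 1.15 d; D_c ≈ 4.89 mg/L; min DO ≈ 5.31 mg/L; x_c ≈ 41.6 km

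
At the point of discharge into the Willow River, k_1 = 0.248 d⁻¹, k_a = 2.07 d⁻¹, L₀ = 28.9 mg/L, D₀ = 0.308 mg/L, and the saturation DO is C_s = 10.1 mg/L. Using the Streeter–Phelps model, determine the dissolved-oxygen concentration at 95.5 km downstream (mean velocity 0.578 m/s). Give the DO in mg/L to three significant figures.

DO ≈ 7.72 mg/L

Travel time t = x/v = 95.5 km / (0.578 m/s) = 95500 m / 0.578 m/s = 165200 s = 1.912 d.
k_1 L₀/(k_a−k_1) = 0.248×28.9/(2.07−0.248) = 7.167/1.822 = 3.934 mg/L.
e^(−k_1 t) = e^(−0.248×1.912) = 0.6223; e^(−k_a t) = e^(−2.07×1.912) = 0.01909.
D = 3.934 × (0.6223 − 0.01909) + 0.308 × 0.01909 = 2.373 + 0.005880 = 2.379 mg/L.
DO = C_s − D = 10.1 − 2.379 = 7.721 mg/L.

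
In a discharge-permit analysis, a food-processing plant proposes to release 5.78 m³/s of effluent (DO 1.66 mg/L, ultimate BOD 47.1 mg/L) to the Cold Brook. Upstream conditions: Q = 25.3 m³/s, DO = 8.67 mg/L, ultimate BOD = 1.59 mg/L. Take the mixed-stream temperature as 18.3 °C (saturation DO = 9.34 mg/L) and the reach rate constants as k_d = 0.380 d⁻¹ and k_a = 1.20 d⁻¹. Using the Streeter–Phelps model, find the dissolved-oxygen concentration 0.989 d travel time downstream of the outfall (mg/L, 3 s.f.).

Mixed DO = (25.3×8.67 + 5.78×1.66)/(25.3+5.78) = 228.9/31.08 = 7.366 mg/L.
Mixed L₀ = (25.3×1.59 + 5.78×47.1)/(31.08) = 312.5/31.08 = 10.05 mg/L.
Initial deficit D₀ = C_s − DO₀ = 9.34 − 7.366 = 1.974 mg/L.
D(0.989) = [0.380×10.05/(1.20−0.380)](e^(−0.380×0.989) − e^(−1.20×0.989)) + 1.974 e^(−1.20×0.989)
= 4.659 × (0.6867 − 0.3052) + 1.974 × 0.3052 = 2.380 mg/L.
DO = 9.34 − 2.380 = 6.960 mg/L.

DO ≈ 6.96 mg/L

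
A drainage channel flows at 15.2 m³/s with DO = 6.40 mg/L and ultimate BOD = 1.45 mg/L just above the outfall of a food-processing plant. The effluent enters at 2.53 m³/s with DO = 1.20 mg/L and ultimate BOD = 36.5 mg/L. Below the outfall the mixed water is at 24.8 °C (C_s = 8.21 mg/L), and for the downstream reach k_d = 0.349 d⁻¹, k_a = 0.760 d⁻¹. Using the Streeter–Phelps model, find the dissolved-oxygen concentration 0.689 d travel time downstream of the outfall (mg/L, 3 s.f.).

DO ≈ 5.64 mg/L

Mixed DO = (15.2×6.40 + 2.53×1.20)/(15.2+2.53) = 100.3/17.73 = 5.658 mg/L.
Mixed L₀ = (15.2×1.45 + 2.53×36.5)/(17.73) = 114.4/17.73 = 6.451 mg/L.
Initial deficit D₀ = C_s − DO₀ = 8.21 − 5.658 = 2.552 mg/L.
D(0.689) = [0.349×6.451/(0.760−0.349)](e^(−0.349×0.689) − e^(−0.760×0.689)) + 2.552 e^(−0.760×0.689)
= 5.478 × (0.7863 − 0.5924) + 2.552 × 0.5924 = 2.574 mg/L.
DO = 8.21 − 2.574 = 5.636 mg/L.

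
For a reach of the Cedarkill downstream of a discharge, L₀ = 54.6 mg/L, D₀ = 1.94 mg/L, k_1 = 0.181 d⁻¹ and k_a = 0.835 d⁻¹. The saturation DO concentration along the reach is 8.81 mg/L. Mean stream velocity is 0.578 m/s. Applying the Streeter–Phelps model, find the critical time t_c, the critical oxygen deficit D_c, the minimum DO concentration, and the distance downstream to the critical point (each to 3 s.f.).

t_c = [1/(k_a−k_1)] ln[(k_a/k_1)(1 − D₀(k_a−k_1)/(k_1 L₀))]
= [1/(0.835−0.181)] ln[(0.835/0.181)(1 − 1.94×0.6540/(0.181×54.6))]
= (1/0.6540) ln[4.613 × 0.8716] = 1.529 × ln(4.021) = 1.529 × 1.392 = 2.128 d.
D_c = (k_1/k_a) L₀ e^(−k_1 t_c) = (0.181/0.835) × 54.6 × e^(−0.181×2.128) = 0.2168 × 54.6 × 0.6804 = 8.052 mg/L.
Minimum DO = C_s − D_c = 8.81 − 8.052 = 0.7575 mg/L.
x_c = v t_c = 0.578 m/s × 2.128 d × 86400 s/d = 106300 m ≈ 106 km.

t_c ≈ 2.13 d; D_c ≈ 8.05 mg/L; min DO ≈ 0.758 mg/L; x_c ≈ 106 km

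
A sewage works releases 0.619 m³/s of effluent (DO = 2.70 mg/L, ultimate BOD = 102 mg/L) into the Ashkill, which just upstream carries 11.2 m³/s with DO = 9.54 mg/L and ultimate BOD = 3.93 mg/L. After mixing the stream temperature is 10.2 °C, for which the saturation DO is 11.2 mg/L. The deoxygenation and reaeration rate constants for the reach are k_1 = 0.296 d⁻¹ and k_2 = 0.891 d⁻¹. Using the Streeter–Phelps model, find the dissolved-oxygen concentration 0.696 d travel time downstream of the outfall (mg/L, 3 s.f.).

Mixed DO = (11.2×9.54 + 0.619×2.70)/(11.2+0.619) = 108.5/11.82 = 9.182 mg/L.
Mixed L₀ = (11.2×3.93 + 0.619×102)/(11.82) = 107.2/11.82 = 9.066 mg/L.
Initial deficit D₀ = C_s − DO₀ = 11.2 − 9.182 = 2.018 mg/L.
D(0.696) = [0.296×9.066/(0.891−0.296)](e^(−0.296×0.696) − e^(−0.891×0.696)) + 2.018 e^(−0.891×0.696)
= 4.510 × (0.8138 − 0.5379) + 2.018 × 0.5379 = 2.330 mg/L.
DO = 11.2 − 2.330 = 8.870 mg/L.

DO ≈ 8.87 mg/L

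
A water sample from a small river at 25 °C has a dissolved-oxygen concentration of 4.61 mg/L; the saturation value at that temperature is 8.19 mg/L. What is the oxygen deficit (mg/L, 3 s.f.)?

D ≈ 3.58 mg/L

D = C_s − C = 8.19 − 4.61 = 3.58 mg/L.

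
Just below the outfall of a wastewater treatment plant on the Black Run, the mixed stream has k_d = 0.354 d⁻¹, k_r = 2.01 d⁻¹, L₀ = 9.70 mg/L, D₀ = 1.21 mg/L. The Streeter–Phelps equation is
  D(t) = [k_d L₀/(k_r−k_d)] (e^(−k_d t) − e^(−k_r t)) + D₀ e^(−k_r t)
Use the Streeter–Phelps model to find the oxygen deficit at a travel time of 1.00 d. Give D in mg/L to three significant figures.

k_d L₀/(k_r−k_d) = 0.354×9.70/(2.01−0.354) = 3.434/1.656 = 2.074 mg/L.
e^(−k_d t) = e^(−0.354×1.000) = 0.7019; e^(−k_r t) = e^(−2.01×1.000) = 0.1340.
D = 2.074 × (0.7019 − 0.1340) + 1.21 × 0.1340 = 1.178 + 0.1621 = 1.340 mg/L.

D ≈ 1.34 mg/L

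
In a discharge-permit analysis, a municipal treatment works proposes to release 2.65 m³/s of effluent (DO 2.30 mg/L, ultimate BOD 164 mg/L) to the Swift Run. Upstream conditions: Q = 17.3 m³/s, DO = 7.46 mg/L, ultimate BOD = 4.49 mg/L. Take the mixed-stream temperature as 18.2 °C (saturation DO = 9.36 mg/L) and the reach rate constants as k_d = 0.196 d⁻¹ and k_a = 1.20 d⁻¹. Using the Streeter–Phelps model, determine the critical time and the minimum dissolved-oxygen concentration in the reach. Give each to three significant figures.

Mixed DO = (17.3×7.46 + 2.65×2.30)/(17.3+2.65) = 135.2/19.95 = 6.775 mg/L.
Mixed L₀ = (17.3×4.49 + 2.65×164)/(19.95) = 512.3/19.95 = 25.68 mg/L.
Initial deficit D₀ = C_s − DO₀ = 9.36 − 6.775 = 2.585 mg/L.
t_c = (1/1.004) ln[(1.20/0.196)(1 − 2.585×1.004/(0.196×25.68))] = 0.9960 × ln(2.965) = 1.082 d.
D_c = (0.196/1.20) × 25.68 × e^(−0.196×1.082) = 0.1633 × 25.68 × 0.8088 = 3.392 mg/L.
Minimum DO = 9.36 − 3.392 = 5.968 mg/L.

t_c ≈ 1.08 d; minimum DO ≈ 5.97 mg/L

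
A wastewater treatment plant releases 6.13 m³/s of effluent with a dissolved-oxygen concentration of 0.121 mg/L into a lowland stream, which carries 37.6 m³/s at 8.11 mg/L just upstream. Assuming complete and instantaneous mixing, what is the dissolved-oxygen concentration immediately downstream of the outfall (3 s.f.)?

Flow-weighted mixing: C = (Q_r C_r + Q_w C_w)/(Q_r + Q_w)
= (37.6×8.11 + 6.13×0.121)/(37.6 + 6.13) = 305.7/43.73 = 6.990 mg/L.

6.99 mg/L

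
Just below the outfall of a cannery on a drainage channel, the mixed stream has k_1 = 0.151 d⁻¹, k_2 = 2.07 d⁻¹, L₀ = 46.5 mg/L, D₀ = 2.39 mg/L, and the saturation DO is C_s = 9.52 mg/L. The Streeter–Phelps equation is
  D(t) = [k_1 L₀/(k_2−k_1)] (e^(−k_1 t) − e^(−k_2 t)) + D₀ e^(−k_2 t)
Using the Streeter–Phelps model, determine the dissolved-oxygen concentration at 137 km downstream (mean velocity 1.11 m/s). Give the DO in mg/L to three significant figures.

DO ≈ 6.64 mg/L

Travel time t = x/v = 137 km / (1.11 m/s) = 137000 m / 1.11 m/s = 123400 s = 1.429 d.
k_1 L₀/(k_2−k_1) = 0.151×46.5/(2.07−0.151) = 7.021/1.919 = 3.659 mg/L.
e^(−k_1 t) = e^(−0.151×1.429) = 0.8060; e^(−k_2 t) = e^(−2.07×1.429) = 0.05197.
D = 3.659 × (0.8060 − 0.05197) + 2.39 × 0.05197 = 2.759 + 0.1242 = 2.883 mg/L.
DO = C_s − D = 9.52 − 2.883 = 6.637 mg/L.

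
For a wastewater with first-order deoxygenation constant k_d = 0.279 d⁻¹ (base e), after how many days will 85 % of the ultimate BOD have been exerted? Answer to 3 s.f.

t ≈ 6.80 d

y/L₀ = 1 − e^(−k_d t) = 0.85 ⇒ e^(−k_d t) = 0.150
t = −ln(0.150) / 0.279 = 1.897 / 0.279 = 6.800 d.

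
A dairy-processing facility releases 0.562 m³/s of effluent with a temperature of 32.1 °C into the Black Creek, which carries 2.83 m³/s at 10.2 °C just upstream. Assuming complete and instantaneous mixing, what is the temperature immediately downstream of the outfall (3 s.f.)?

Flow-weighted mixing: C = (Q_r C_r + Q_w C_w)/(Q_r + Q_w)
= (2.83×10.2 + 0.562×32.1)/(2.83 + 0.562) = 46.91/3.392 = 13.83 °C.

13.8 °C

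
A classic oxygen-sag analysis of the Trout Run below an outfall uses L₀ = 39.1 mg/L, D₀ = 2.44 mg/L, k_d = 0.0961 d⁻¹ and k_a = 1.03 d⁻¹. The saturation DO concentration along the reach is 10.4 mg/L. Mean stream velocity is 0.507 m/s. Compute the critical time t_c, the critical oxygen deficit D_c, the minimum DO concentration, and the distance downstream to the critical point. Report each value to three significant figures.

t_c ≈ 1.54 d; D_c ≈ 3.15 mg/L; min DO ≈ 7.25 mg/L; x_c ≈ 67.5 km

With k_a/k_d = 10.72 and 1 − D₀(k_a−k_d)/(k_d L₀) = 0.3936,
t_c = ln(10.72 × 0.3936) / (1.03 − 0.0961) = ln(4.218) / 0.9339 = 1.439/0.9339 = 1.541 d.
L(t_c) = L₀ e^(−k_d t_c) = 39.1 × 0.8623 = 33.72 mg/L, and at the critical point k_a D_c = k_d L, so D_c = (0.0961/1.03) × 33.72 = 3.146 mg/L.
Minimum DO = C_s − D_c = 10.4 − 3.146 = 7.254 mg/L.
x_c = v t_c = 0.507 m/s × 1.541 d × 86400 s/d = 67520 m ≈ 67.5 km.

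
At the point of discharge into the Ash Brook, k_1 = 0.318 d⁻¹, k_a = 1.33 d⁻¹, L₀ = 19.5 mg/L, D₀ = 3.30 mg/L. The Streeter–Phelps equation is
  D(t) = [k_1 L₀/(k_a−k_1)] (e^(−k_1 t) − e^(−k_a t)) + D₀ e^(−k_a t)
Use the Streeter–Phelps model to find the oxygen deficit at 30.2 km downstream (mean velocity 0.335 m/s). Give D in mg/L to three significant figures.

Travel time t = x/v = 30.2 km / (0.335 m/s) = 30200 m / 0.335 m/s = 90150 s = 1.043 d.
k_1 L₀/(k_a−k_1) = 0.318×19.5/(1.33−0.318) = 6.201/1.012 = 6.127 mg/L.
e^(−k_1 t) = e^(−0.318×1.043) = 0.7176; e^(−k_a t) = e^(−1.33×1.043) = 0.2496.
D = 6.127 × (0.7176 − 0.2496) + 3.30 × 0.2496 = 2.868 + 0.8238 = 3.691 mg/L.

D ≈ 3.69 mg/L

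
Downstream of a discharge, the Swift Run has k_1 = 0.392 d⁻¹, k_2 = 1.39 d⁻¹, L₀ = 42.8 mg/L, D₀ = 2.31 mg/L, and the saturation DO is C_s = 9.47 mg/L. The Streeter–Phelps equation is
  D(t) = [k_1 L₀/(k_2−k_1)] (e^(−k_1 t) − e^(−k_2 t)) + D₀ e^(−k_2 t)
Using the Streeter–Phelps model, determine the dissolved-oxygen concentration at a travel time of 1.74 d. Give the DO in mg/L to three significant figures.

DO ≈ 2.26 mg/L

k_1 L₀/(k_2−k_1) = 0.392×42.8/(1.39−0.392) = 16.78/0.9980 = 16.81 mg/L.
e^(−k_1 t) = e^(−0.392×1.740) = 0.5056; e^(−k_2 t) = e^(−1.39×1.740) = 0.08905.
D = 16.81 × (0.5056 − 0.08905) + 2.31 × 0.08905 = 7.002 + 0.2057 = 7.208 mg/L.
DO = C_s − D = 9.47 − 7.208 = 2.262 mg/L.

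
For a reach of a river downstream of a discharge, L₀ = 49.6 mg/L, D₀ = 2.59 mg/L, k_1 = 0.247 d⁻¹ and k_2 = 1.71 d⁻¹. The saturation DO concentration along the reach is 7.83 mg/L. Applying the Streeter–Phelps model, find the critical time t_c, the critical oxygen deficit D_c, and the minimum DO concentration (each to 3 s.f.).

t_c = [1/(k_2−k_1)] ln[(k_2/k_1)(1 − D₀(k_2−k_1)/(k_1 L₀))]
= [1/(1.71−0.247)] ln[(1.71/0.247)(1 − 2.59×1.463/(0.247×49.6))]
= (1/1.463) ln[6.923 × 0.6907] = 0.6835 × ln(4.782) = 0.6835 × 1.565 = 1.070 d.
L(t_c) = L₀ e^(−k_1 t_c) = 49.6 × 0.7678 = 38.08 mg/L, and at the critical point k_2 D_c = k_1 L, so D_c = (0.247/1.71) × 38.08 = 5.501 mg/L.
Minimum DO = C_s − D_c = 7.83 − 5.501 = 2.329 mg/L.

t_c ≈ 1.07 d; D_c ≈ 5.50 mg/L; min DO ≈ 2.33 mg/L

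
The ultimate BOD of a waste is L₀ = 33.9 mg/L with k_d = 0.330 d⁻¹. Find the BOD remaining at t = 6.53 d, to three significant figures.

L ≈ 3.93 mg/L

L_t = L₀ e^(−k_d t) = 33.9 × e^(−0.330×6.53) = 33.9 × 0.1159 = 3.930 mg/L.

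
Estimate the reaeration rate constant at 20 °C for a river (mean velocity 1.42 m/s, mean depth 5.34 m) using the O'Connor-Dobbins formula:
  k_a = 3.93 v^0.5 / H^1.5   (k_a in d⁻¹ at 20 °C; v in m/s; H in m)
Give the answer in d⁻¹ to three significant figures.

k_a ≈ 0.380 d⁻¹

k_a = 3.93 × 1.42^0.5 / 5.34^1.5 = 3.93 × 1.192 / 12.34 = 0.3795 d⁻¹.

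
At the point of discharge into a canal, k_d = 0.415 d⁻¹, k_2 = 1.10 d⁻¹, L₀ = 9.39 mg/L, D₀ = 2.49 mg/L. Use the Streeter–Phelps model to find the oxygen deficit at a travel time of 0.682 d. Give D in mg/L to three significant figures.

k_d L₀/(k_2−k_d) = 0.415×9.39/(1.10−0.415) = 3.897/0.6850 = 5.689 mg/L.
e^(−k_d t) = e^(−0.415×0.6820) = 0.7535; e^(−k_2 t) = e^(−1.10×0.6820) = 0.4723.
D = 5.689 × (0.7535 − 0.4723) + 2.49 × 0.4723 = 1.600 + 1.176 = 2.776 mg/L.

D ≈ 2.78 mg/L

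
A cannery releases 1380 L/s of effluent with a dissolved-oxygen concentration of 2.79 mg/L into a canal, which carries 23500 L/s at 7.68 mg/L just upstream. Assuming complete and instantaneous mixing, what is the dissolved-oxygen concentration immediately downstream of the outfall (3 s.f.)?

7.41 mg/L

Flow-weighted mixing: C = (Q_r C_r + Q_w C_w)/(Q_r + Q_w)
= (23500×7.68 + 1380×2.79)/(23500 + 1380) = 184300/24880 = 7.409 mg/L.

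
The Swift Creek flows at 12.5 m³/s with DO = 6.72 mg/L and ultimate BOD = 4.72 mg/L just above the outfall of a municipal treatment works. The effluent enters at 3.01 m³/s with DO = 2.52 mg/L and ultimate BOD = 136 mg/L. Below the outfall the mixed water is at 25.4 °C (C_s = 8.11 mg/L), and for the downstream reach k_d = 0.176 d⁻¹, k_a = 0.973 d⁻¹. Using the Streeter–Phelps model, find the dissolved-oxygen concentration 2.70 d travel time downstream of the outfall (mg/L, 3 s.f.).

Mixed DO = (12.5×6.72 + 3.01×2.52)/(12.5+3.01) = 91.59/15.51 = 5.905 mg/L.
Mixed L₀ = (12.5×4.72 + 3.01×136)/(15.51) = 468.4/15.51 = 30.20 mg/L.
Initial deficit D₀ = C_s − DO₀ = 8.11 − 5.905 = 2.205 mg/L.
D(2.70) = [0.176×30.20/(0.973−0.176)](e^(−0.176×2.70) − e^(−0.973×2.70)) + 2.205 e^(−0.973×2.70)
= 6.668 × (0.6218 − 0.07229) + 2.205 × 0.07229 = 3.824 mg/L.
DO = 8.11 − 3.824 = 4.286 mg/L.

DO ≈ 4.29 mg/L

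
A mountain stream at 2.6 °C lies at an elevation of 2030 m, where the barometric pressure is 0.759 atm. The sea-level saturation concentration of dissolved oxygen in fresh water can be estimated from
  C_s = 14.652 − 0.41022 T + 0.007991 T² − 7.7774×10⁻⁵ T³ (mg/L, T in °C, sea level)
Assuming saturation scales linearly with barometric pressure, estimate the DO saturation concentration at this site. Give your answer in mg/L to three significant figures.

C_s ≈ 10.4 mg/L

At sea level: C_s = 14.652 − 0.41022×2.6 + 0.007991×2.6² − 7.7774×10⁻⁵×2.6³ = 13.64 mg/L.
Pressure correction: C_s' = 13.64 × 0.759 = 10.35 mg/L.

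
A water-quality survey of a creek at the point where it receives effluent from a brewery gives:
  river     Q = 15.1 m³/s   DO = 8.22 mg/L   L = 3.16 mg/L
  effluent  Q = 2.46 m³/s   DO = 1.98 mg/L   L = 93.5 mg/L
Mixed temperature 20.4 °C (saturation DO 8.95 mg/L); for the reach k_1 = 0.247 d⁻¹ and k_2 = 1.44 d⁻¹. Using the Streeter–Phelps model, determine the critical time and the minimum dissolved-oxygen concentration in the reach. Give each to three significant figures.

t_c ≈ 0.914 d; minimum DO ≈ 6.79 mg/L

Mixed DO = (15.1×8.22 + 2.46×1.98)/(15.1+2.46) = 129.0/17.56 = 7.346 mg/L.
Mixed L₀ = (15.1×3.16 + 2.46×93.5)/(17.56) = 277.7/17.56 = 15.82 mg/L.
Initial deficit D₀ = C_s − DO₀ = 8.95 − 7.346 = 1.604 mg/L.
t_c = (1/1.193) ln[(1.44/0.247)(1 − 1.604×1.193/(0.247×15.82))] = 0.8382 × ln(2.974) = 0.9136 d.
D_c = (0.247/1.44) × 15.82 × e^(−0.247×0.9136) = 0.1715 × 15.82 × 0.7980 = 2.165 mg/L.
Minimum DO = 8.95 − 2.165 = 6.785 mg/L.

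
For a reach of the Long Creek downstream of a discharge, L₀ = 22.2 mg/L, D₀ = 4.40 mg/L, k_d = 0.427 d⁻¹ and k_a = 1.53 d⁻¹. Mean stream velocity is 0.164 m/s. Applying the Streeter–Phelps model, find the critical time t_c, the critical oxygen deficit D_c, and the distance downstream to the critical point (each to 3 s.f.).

t_c ≈ 0.507 d; D_c ≈ 4.99 mg/L; x_c ≈ 7.18 km

t_c = [1/(k_a−k_d)] ln[(k_a/k_d)(1 − D₀(k_a−k_d)/(k_d L₀))]
= [1/(1.53−0.427)] ln[(1.53/0.427)(1 − 4.40×1.103/(0.427×22.2))]
= (1/1.103) ln[3.583 × 0.4880] = 0.9066 × ln(1.749) = 0.9066 × 0.5589 = 0.5067 d.
L(t_c) = L₀ e^(−k_d t_c) = 22.2 × 0.8055 = 17.88 mg/L, and at the critical point k_a D_c = k_d L, so D_c = (0.427/1.53) × 17.88 = 4.990 mg/L.
x_c = v t_c = 0.164 m/s × 0.5067 d × 86400 s/d = 7179 m ≈ 7.18 km.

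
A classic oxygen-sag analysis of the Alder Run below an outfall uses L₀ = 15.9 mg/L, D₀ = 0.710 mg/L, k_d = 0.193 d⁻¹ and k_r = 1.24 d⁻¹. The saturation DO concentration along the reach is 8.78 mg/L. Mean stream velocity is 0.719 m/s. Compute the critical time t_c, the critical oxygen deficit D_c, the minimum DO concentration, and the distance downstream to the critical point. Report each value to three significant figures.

With k_r/k_d = 6.425 and 1 − D₀(k_r−k_d)/(k_d L₀) = 0.7578,
t_c = ln(6.425 × 0.7578) / (1.24 − 0.193) = ln(4.868) / 1.047 = 1.583/1.047 = 1.512 d.
D_c = (k_d/k_r) L₀ e^(−k_d t_c) = (0.193/1.24) × 15.9 × e^(−0.193×1.512) = 0.1556 × 15.9 × 0.7469 = 1.849 mg/L.
Minimum DO = C_s − D_c = 8.78 − 1.849 = 6.931 mg/L.
x_c = v t_c = 0.719 m/s × 1.512 d × 86400 s/d = 93910 m ≈ 93.9 km.

t_c ≈ 1.51 d; D_c ≈ 1.85 mg/L; min DO ≈ 6.93 mg/L; x_c ≈ 93.9 km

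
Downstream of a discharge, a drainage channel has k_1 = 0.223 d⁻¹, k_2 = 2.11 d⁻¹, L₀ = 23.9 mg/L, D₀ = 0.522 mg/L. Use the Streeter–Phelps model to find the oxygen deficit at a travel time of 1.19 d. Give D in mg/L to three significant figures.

k_1 L₀/(k_2−k_1) = 0.223×23.9/(2.11−0.223) = 5.330/1.887 = 2.824 mg/L.
e^(−k_1 t) = e^(−0.223×1.190) = 0.7669; e^(−k_2 t) = e^(−2.11×1.190) = 0.08120.
D = 2.824 × (0.7669 − 0.08120) + 0.522 × 0.08120 = 1.937 + 0.04238 = 1.979 mg/L.

D ≈ 1.98 mg/L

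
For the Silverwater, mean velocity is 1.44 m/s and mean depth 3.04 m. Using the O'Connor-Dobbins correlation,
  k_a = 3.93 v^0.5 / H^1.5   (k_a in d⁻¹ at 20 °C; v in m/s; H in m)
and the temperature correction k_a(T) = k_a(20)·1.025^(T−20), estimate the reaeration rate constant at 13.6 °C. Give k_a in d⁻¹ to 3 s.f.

k_a(20) = 3.93 × 1.44^0.5 / 3.04^1.5 = 3.93 × 1.200 / 5.300 = 0.8897 d⁻¹.
k_a(13.6) = 0.8897 × 1.025^(13.6−20) = 0.8897 × 0.8538 = 0.7597 d⁻¹.

k_a ≈ 0.760 d⁻¹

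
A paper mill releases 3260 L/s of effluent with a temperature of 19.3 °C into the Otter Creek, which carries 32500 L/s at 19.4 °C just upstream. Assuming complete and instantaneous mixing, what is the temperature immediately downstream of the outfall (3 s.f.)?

19.4 °C

Flow-weighted mixing: C = (Q_r C_r + Q_w C_w)/(Q_r + Q_w)
= (32500×19.4 + 3260×19.3)/(32500 + 3260) = 693400/35760 = 19.39 °C.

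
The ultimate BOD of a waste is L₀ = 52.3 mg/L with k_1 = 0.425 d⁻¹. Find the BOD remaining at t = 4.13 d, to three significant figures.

L_t = L₀ e^(−k_1 t) = 52.3 × e^(−0.425×4.13) = 52.3 × 0.1729 = 9.041 mg/L.

L ≈ 9.04 mg/L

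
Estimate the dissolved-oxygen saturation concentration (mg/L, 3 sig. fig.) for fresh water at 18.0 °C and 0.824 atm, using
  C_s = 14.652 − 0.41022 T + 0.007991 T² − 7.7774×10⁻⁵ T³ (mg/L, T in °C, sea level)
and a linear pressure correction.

At sea level: C_s = 14.652 − 0.41022×18.0 + 0.007991×18.0² − 7.7774×10⁻⁵×18.0³ = 9.404 mg/L.
Pressure correction: C_s' = 9.404 × 0.824 = 7.749 mg/L.

C_s ≈ 7.75 mg/L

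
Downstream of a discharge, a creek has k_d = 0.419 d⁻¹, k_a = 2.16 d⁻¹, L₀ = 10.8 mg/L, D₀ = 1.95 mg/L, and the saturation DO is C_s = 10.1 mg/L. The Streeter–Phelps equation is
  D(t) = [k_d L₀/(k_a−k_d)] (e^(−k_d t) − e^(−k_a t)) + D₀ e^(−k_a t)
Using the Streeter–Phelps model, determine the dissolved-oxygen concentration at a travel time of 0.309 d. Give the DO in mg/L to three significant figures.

DO ≈ 8.15 mg/L

k_d L₀/(k_a−k_d) = 0.419×10.8/(2.16−0.419) = 4.525/1.741 = 2.599 mg/L.
e^(−k_d t) = e^(−0.419×0.3090) = 0.8786; e^(−k_a t) = e^(−2.16×0.3090) = 0.5130.
D = 2.599 × (0.8786 − 0.5130) + 1.95 × 0.5130 = 0.9501 + 1.000 = 1.950 mg/L.
DO = C_s − D = 10.1 − 1.950 = 8.150 mg/L.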